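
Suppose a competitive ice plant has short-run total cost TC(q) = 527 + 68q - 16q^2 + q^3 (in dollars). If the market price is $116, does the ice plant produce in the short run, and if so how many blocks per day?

Strip out fixed cost: VC = 68q - 16q^2 + q^3. Then AVC = 68 - 16q + q^2 and MC = 68 - 32q + 3q^2.
AVC hits its minimum where MC = AVC, at q = 8, giving min AVC = 68 - 16·8 + 8^2 = $4.
Since P = $116 ≥ min AVC = $4, price covers variable cost and the firm should produce.
Solving P = MC: -48 - 32q + 3q^2 = 0 ⇒ q = -4/3 or 12. On the upward-sloping branch, q* = 12.
Check: AVC at q = 12 is $20 ≤ P, so revenue covers variable cost.
Profit = P·q − TC = 116·12 − 767 = $625.

Produce at q = 12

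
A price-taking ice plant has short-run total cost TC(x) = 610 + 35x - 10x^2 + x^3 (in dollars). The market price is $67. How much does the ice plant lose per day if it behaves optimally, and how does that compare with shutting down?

Profit = -$226 at x = 8

AVC = 35 - 10x + x^2; min AVC = $10 at x = 5. Since P = $67 ≥ min AVC, the firm produces.
MC = 35 - 20x + 3x^2. Setting P = MC and taking the root on the rising branch gives x* = 8.
TR = 67·8 = 536. TC = 610 + 152 = 762. Profit = 536 − 762 = -$226.
That loss of $226 beats the $610 the firm would lose by shutting down; producing recovers $384 of fixed cost.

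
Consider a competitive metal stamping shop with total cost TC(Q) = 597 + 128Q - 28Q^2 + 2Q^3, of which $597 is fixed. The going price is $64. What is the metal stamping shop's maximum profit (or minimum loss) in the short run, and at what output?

Profit = -$341 at Q = 8

AVC = 128 - 28Q + 2Q^2; min AVC = $30 at Q = 7. Since P = $64 ≥ min AVC, the firm produces.
MC = 128 - 56Q + 6Q^2. Setting P = MC and taking the root on the rising branch gives Q* = 8.
TR = 64·8 = 512. TC = 597 + 256 = 853. Profit = 512 − 853 = -$341.
That loss of $341 beats the $597 the firm would lose by shutting down; producing recovers $256 of fixed cost.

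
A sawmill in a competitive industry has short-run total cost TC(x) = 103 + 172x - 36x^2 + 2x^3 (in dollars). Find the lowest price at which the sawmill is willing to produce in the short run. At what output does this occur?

$10 per unit, at x = 9

The shutdown price is the minimum of AVC. VC = 172x - 36x^2 + 2x^3, so AVC = 172 - 36x + 2x^2.
dAVC/dx = -36 + 4x = 0 gives x = 9. min AVC = 172 - 36·9 + 2·9^2 = 10.
For P < $10 the firm produces nothing.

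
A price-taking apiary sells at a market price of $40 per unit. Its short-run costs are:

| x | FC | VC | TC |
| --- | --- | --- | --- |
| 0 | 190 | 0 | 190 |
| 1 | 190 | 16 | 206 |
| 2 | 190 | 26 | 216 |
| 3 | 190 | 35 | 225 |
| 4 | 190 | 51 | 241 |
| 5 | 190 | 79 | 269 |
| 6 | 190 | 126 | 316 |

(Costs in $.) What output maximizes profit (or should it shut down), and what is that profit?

Tabulate TR − TC: x=0: -190; x=1: -166; x=2: -136; x=3: -105; x=4: -81; x=5: -69; x=6: -76.
Profit is maximized at x = 5. AVC there is 79/5 = $15.80 ≤ P, so producing beats shutting down (which would give -$190).

x = 5; profit = -$69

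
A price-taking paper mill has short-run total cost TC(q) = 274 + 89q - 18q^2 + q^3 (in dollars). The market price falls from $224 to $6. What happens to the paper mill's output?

Output falls from 15 to 0 (the firm shuts down)

MC = 89 - 36q + 3q^2; the shutdown threshold is min AVC = $8 (at q = 9).
With P = $224 above the shutdown price, P = MC gives q = 15.
At P = $6 < min AVC = $8, price no longer covers variable cost at any output, so the firm shuts down: q = 0.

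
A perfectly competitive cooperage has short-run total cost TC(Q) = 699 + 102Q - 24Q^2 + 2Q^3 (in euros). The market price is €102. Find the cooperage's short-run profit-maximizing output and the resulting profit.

AVC = 102 - 24Q + 2Q^2 has its minimum €30 at Q = 6; price €102 clears that bar, so the firm operates.
With MC = 102 - 48Q + 6Q^2, P = MC on the upward-sloping part at Q* = 8.
TR = 102·8 = 816. TC = 699 + 304 = 1003. Profit = 816 − 1003 = -€187.
By producing, the firm covers all variable cost plus €512 of fixed cost; shutting down would lose the full €699.

Profit = -€187 at Q = 8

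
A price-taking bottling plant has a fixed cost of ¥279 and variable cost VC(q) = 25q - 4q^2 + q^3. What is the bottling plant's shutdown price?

¥21 per unit

The shutdown price is the minimum of AVC. VC = 25q - 4q^2 + q^3, so AVC = 25 - 4q + q^2.
dAVC/dq = -4 + 2q = 0 gives q = 2. min AVC = 25 - 4·2 + 2^2 = 21.
So the shutdown price is ¥21.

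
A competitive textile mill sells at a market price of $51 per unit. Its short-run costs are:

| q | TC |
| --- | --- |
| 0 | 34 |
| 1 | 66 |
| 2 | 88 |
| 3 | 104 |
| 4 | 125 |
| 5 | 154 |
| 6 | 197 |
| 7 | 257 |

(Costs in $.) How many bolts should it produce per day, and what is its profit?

q = 6; profit = $109

Profit at each row (π = 51q − TC): q=0: -34; q=1: -15; q=2: 14; q=3: 49; q=4: 79; q=5: 101; q=6: 109; q=7: 100.
Profit is maximized at q = 6. AVC there is 163/6 = $27.17 ≤ P, so producing beats shutting down (which would give -$34).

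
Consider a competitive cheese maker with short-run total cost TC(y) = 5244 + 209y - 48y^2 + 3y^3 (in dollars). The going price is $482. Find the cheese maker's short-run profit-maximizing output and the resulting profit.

Profit = -$174 at y = 13

AVC = 209 - 48y + 3y^2; min AVC = $17 at y = 8. Since P = $482 ≥ min AVC, the firm produces.
With MC = 209 - 96y + 9y^2, P = MC on the upward-sloping part at y* = 13.
TR = 482·13 = 6266. TC = 5244 + 1196 = 6440. Profit = 6266 − 6440 = -$174.
That loss of $174 beats the $5244 the firm would lose by shutting down; producing recovers $5070 of fixed cost.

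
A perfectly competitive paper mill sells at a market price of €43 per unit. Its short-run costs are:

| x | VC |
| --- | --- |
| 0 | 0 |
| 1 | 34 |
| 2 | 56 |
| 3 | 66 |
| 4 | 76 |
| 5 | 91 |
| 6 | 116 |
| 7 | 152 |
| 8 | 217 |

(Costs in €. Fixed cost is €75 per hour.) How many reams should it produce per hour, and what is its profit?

x = 7; profit = €74

Profit at each row (π = 43x − TC): x=0: -75; x=1: -66; x=2: -45; x=3: -12; x=4: 21; x=5: 49; x=6: 67; x=7: 74; x=8: 52.
Profit is maximized at x = 7. AVC there is 152/7 = €21.71 ≤ P, so producing beats shutting down (which would give -€75).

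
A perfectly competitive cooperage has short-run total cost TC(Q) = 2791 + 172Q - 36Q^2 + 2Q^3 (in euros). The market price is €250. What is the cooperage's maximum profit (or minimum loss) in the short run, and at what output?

Profit = -€87 at Q = 13

AVC = 172 - 36Q + 2Q^2 has its minimum €10 at Q = 9; price €250 clears that bar, so the firm operates.
With MC = 172 - 72Q + 6Q^2, P = MC on the upward-sloping part at Q* = 13.
TR = 250·13 = 3250. TC = 2791 + 546 = 3337. Profit = 3250 − 3337 = -€87.
That loss of €87 beats the €2791 the firm would lose by shutting down; producing recovers €2704 of fixed cost.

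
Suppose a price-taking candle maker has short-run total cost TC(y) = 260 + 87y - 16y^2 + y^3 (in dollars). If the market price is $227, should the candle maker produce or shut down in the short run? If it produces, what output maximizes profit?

Produce at y = 14

Variable cost is VC = 87y - 16y^2 + y^3, so AVC = VC/y = 87 - 16y + y^2 and MC = dTC/dy = 87 - 32y + 3y^2.
AVC hits its minimum where MC = AVC, at y = 8, giving min AVC = 87 - 16·8 + 8^2 = $23.
Because $227 ≥ $23, revenue can cover variable cost; the firm operates.
Solving P = MC: -140 - 32y + 3y^2 = 0 ⇒ y = -10/3 or 14. On the upward-sloping branch, y* = 14.
Check: AVC at y = 14 is $59 ≤ P, so revenue covers variable cost.
Profit = P·y − TC = 227·14 − 1086 = $2092.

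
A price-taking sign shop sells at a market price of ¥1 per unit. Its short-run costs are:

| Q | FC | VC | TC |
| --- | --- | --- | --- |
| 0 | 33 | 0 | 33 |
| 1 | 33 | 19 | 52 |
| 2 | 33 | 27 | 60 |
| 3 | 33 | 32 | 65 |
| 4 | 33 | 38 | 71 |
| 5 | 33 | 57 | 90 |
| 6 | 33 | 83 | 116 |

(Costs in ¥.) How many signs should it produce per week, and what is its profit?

Profit at each row (π = 1Q − TC): Q=0: -33; Q=1: -51; Q=2: -58; Q=3: -62; Q=4: -67; Q=5: -85; Q=6: -110.
Profit is highest at Q = 0. Equivalently, the lowest AVC in the table is 38/4 ≈ ¥9.50 at Q = 4, and P = ¥1 falls below it — price never covers variable cost, so the firm shuts down and loses only its fixed cost.

Q = 0 (shut down); profit = -¥33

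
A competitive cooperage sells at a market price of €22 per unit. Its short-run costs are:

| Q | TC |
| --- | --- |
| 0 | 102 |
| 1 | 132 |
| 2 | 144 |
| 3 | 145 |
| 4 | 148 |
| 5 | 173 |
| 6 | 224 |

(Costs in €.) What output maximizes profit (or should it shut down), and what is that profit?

Q = 4; profit = -€60

Tabulate TR − TC: Q=0: -102; Q=1: -110; Q=2: -100; Q=3: -79; Q=4: -60; Q=5: -63; Q=6: -92.
Profit is maximized at Q = 4. AVC there is 46/4 = €11.50 ≤ P, so producing beats shutting down (which would give -€102).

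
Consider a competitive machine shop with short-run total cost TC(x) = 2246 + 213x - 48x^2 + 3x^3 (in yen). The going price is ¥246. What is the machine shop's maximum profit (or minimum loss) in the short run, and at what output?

AVC = 213 - 48x + 3x^2 has its minimum ¥21 at x = 8; price ¥246 clears that bar, so the firm operates.
MC = 213 - 96x + 9x^2. Setting P = MC and taking the root on the rising branch gives x* = 11.
TR = 246·11 = 2706. TC = 2246 + 528 = 2774. Profit = 2706 − 2774 = -¥68.
That loss of ¥68 beats the ¥2246 the firm would lose by shutting down; producing recovers ¥2178 of fixed cost.

Profit = -¥68 at x = 11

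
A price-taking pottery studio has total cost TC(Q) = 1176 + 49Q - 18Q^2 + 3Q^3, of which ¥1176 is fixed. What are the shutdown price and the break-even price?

AVC = 49 - 18Q + 3Q^2; minimized at Q = 3, giving min AVC = ¥22. That is the shutdown price.
ATC = 1176/Q + 49 - 18Q + 3Q^2. Setting dATC/dQ = −1176/Q^2 − 18 + 6Q = 0 gives Q = 7 (since 6·7^3 − 18·7^2 = 1176).
min ATC = 1176/7 + 49 − 18·7 + 3·7^2 = ¥238. That is the break-even price.
Between these two prices the firm operates at a loss; above ¥238 it earns a profit.

Shutdown price = ¥22; break-even price = ¥238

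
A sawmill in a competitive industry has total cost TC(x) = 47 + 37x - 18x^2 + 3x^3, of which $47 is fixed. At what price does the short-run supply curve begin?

$10 per unit

Short-run supply begins at min AVC. From VC = 37x - 18x^2 + 3x^3, AVC = 37 - 18x + 3x^2.
At the minimum of AVC, MC = AVC. MC = 37 - 36x + 9x^2; setting MC = AVC gives 6x^2 - 18x = 0, so x = 3. min AVC = 10.
The firm shuts down for any P below $10.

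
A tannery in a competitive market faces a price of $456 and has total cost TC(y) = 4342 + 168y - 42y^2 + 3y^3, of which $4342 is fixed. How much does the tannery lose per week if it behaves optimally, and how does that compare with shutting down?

Profit = -$22 at y = 12

AVC = 168 - 42y + 3y^2 has its minimum $21 at y = 7; price $456 clears that bar, so the firm operates.
With MC = 168 - 84y + 9y^2, P = MC on the upward-sloping part at y* = 12.
TR = 456·12 = 5472. TC = 4342 + 1152 = 5494. Profit = 5472 − 5494 = -$22.
That loss of $22 beats the $4342 the firm would lose by shutting down; producing recovers $4320 of fixed cost.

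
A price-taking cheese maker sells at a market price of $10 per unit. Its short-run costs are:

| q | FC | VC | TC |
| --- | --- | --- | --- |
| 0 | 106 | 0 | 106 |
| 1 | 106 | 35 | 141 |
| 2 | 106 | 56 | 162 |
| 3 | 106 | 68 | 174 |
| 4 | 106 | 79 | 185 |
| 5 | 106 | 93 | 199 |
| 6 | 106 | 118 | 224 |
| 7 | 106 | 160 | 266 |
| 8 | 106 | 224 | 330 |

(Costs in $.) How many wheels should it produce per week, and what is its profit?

Tabulate TR − TC: q=0: -106; q=1: -131; q=2: -142; q=3: -144; q=4: -145; q=5: -149; q=6: -164; q=7: -196; q=8: -250.
Profit is highest at q = 0. Equivalently, the lowest AVC in the table is 93/5 ≈ $18.60 at q = 5, and P = $10 falls below it — price never covers variable cost, so the firm shuts down and loses only its fixed cost.

q = 0 (shut down); profit = -$106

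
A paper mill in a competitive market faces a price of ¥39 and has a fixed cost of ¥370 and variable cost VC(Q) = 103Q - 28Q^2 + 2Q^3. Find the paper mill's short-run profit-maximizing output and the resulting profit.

Profit = -¥114 at Q = 8

AVC = 103 - 28Q + 2Q^2; min AVC = ¥5 at Q = 7. Since P = ¥39 ≥ min AVC, the firm produces.
MC = 103 - 56Q + 6Q^2. Setting P = MC and taking the root on the rising branch gives Q* = 8.
TR = 39·8 = 312. TC = 370 + 56 = 426. Profit = 312 − 426 = -¥114.
By producing, the firm covers all variable cost plus ¥256 of fixed cost; shutting down would lose the full ¥370.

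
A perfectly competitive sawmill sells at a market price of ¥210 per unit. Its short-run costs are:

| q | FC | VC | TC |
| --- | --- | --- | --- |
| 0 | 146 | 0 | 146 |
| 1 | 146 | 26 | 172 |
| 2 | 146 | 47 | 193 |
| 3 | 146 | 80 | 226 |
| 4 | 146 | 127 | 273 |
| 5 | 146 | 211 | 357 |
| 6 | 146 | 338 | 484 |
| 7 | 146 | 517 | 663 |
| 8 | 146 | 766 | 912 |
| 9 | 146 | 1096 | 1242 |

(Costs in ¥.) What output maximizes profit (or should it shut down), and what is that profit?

q = 7; profit = ¥807

Profit at each row (π = 210q − TC): q=0: -146; q=1: 38; q=2: 227; q=3: 404; q=4: 567; q=5: 693; q=6: 776; q=7: 807; q=8: 768; q=9: 648.
Profit is maximized at q = 7. AVC there is 517/7 = ¥73.86 ≤ P, so producing beats shutting down (which would give -¥146).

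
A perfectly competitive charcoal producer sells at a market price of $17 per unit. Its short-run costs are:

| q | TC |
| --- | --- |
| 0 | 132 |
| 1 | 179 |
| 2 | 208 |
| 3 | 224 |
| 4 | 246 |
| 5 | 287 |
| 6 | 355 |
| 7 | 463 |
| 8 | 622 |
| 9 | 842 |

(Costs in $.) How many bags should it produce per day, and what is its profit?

q = 0 (shut down); profit = -$132

Compute π = P·q − TC at each output: q=0: -132; q=1: -162; q=2: -174; q=3: -173; q=4: -178; q=5: -202; q=6: -253; q=7: -344; q=8: -486; q=9: -689.
Profit is highest at q = 0. Equivalently, the lowest AVC in the table is 114/4 ≈ $28.50 at q = 4, and P = $17 falls below it — price never covers variable cost, so the firm shuts down and loses only its fixed cost.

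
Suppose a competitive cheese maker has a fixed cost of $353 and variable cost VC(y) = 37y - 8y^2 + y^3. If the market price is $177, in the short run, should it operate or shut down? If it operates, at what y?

From TC, MC = TC'(y) = 37 - 16y + 3y^2 and AVC = VC/y = 37 - 8y + y^2.
AVC is minimized where dAVC/dy = -8 + 2y = 0, at y = 4; min AVC = 37 - 8·4 + 4^2 = $21.
P = $177 exceeds min AVC = $21, so the firm stays open.
Set P = MC: 177 = 37 - 16y + 3y^2 → -140 - 16y + 3y^2 = 0. The roots are y = -14/3 and y = 10; the profit-maximizing output is on the rising part of MC, so y* = 10.
Check: AVC at y = 10 is $57 ≤ P, so revenue covers variable cost.
Profit = P·y − TC = 177·10 − 923 = $847.

Produce at y = 10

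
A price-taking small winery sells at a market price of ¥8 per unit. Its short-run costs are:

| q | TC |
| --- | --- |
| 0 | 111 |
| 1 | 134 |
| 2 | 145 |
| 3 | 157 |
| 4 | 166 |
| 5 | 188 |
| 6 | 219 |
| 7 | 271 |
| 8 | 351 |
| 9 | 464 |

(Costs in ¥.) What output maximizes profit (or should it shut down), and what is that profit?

Compute π = P·q − TC at each output: q=0: -111; q=1: -126; q=2: -129; q=3: -133; q=4: -134; q=5: -148; q=6: -171; q=7: -215; q=8: -287; q=9: -392.
Profit is highest at q = 0. Equivalently, the lowest AVC in the table is 55/4 ≈ ¥13.75 at q = 4, and P = ¥8 falls below it — price never covers variable cost, so the firm shuts down and loses only its fixed cost.

q = 0 (shut down); profit = -¥111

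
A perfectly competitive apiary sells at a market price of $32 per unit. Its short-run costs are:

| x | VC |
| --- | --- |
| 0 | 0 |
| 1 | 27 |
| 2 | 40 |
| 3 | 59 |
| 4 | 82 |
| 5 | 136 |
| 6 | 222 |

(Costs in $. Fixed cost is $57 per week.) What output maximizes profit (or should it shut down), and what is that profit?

x = 4; profit = -$11

Profit at each row (π = 32x − TC): x=0: -57; x=1: -52; x=2: -33; x=3: -20; x=4: -11; x=5: -33; x=6: -87.
Profit is maximized at x = 4. AVC there is 82/4 = $20.50 ≤ P, so producing beats shutting down (which would give -$57).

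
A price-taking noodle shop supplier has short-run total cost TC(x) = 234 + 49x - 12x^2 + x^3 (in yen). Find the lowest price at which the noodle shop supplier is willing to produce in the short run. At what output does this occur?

The shutdown price is the minimum of AVC. VC = 49x - 12x^2 + x^3, so AVC = 49 - 12x + x^2.
dAVC/dx = -12 + 2x = 0 gives x = 6. min AVC = 49 - 12·6 + 6^2 = 13.
The firm shuts down for any P below ¥13.

¥13 per unit, at x = 6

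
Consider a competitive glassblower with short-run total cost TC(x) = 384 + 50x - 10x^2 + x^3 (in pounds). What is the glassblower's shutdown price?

The firm shuts down when price falls below the minimum of average variable cost. AVC = VC/x = 50 - 10x + x^2.
dAVC/dx = -10 + 2x = 0 gives x = 5. min AVC = 50 - 10·5 + 5^2 = 25.
So the shutdown price is £25.

£25 per unit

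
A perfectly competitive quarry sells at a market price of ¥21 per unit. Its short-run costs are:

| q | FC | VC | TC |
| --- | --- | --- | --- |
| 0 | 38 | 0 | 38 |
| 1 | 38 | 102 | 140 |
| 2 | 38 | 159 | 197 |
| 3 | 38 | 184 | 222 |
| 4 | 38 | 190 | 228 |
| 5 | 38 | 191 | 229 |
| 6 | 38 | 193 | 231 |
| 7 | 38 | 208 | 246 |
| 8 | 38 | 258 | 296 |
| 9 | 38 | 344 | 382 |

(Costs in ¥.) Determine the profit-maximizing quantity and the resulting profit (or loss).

q = 0 (shut down); profit = -¥38

Compute π = P·q − TC at each output: q=0: -38; q=1: -119; q=2: -155; q=3: -159; q=4: -144; q=5: -124; q=6: -105; q=7: -99; q=8: -128; q=9: -193.
Profit is highest at q = 0. Equivalently, the lowest AVC in the table is 208/7 ≈ ¥29.71 at q = 7, and P = ¥21 falls below it — price never covers variable cost, so the firm shuts down and loses only its fixed cost.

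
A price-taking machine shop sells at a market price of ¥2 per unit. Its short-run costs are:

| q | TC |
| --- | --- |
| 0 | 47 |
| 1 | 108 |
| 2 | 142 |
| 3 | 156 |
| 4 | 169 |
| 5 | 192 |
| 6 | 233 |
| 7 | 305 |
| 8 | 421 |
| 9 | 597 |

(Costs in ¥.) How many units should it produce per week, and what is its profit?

Profit at each row (π = 2q − TC): q=0: -47; q=1: -106; q=2: -138; q=3: -150; q=4: -161; q=5: -182; q=6: -221; q=7: -291; q=8: -405; q=9: -579.
Profit is highest at q = 0. Equivalently, the lowest AVC in the table is 145/5 ≈ ¥29 at q = 5, and P = ¥2 falls below it — price never covers variable cost, so the firm shuts down and loses only its fixed cost.

q = 0 (shut down); profit = -¥47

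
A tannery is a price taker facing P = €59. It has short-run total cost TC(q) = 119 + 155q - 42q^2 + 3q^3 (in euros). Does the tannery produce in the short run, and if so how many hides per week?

Variable cost is VC = 155q - 42q^2 + 3q^3, so AVC = VC/q = 155 - 42q + 3q^2 and MC = dTC/dq = 155 - 84q + 9q^2.
The AVC parabola has its vertex at q = 42/6 = 7, where AVC = 155 - 42·7 + 3·7^2 = €8.
Because €59 ≥ €8, revenue can cover variable cost; the firm operates.
Solving P = MC: 96 - 84q + 9q^2 = 0 ⇒ q = 4/3 or 8. On the upward-sloping branch, q* = 8.
Check: AVC at q = 8 is €11 ≤ P, so revenue covers variable cost.
Profit = P·q − TC = 59·8 − 207 = €265.

Produce at q = 8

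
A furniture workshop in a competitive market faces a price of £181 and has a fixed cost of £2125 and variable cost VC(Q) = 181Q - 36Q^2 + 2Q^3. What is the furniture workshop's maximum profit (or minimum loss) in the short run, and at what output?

AVC = 181 - 36Q + 2Q^2; min AVC = £19 at Q = 9. Since P = £181 ≥ min AVC, the firm produces.
With MC = 181 - 72Q + 6Q^2, P = MC on the upward-sloping part at Q* = 12.
TR = 181·12 = 2172. TC = 2125 + 444 = 2569. Profit = 2172 − 2569 = -£397.
By producing, the firm covers all variable cost plus £1728 of fixed cost; shutting down would lose the full £2125.

Profit = -£397 at Q = 12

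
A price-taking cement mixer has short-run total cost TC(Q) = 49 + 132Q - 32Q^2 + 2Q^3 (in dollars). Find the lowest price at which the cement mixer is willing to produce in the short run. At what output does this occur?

The firm shuts down when price falls below the minimum of average variable cost. AVC = VC/Q = 132 - 32Q + 2Q^2.
dAVC/dQ = -32 + 4Q = 0 gives Q = 8. min AVC = 132 - 32·8 + 2·8^2 = 4.
So the shutdown price is $4.

$4 per unit, at Q = 8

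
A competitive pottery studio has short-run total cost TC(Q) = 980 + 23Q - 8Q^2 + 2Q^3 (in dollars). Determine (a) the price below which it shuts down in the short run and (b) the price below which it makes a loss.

Shutdown price = min AVC. AVC = 23 - 8Q + 2Q^2, with vertex at Q = 2 and minimum $15.
ATC = 980/Q + 23 - 8Q + 2Q^2. Setting dATC/dQ = −980/Q^2 − 8 + 4Q = 0 gives Q = 7 (since 4·7^3 − 8·7^2 = 980).
min ATC = 980/7 + 23 − 8·7 + 2·7^2 = $205. That is the break-even price.
For $15 ≤ P < $205 the firm produces at a loss; below $15 it shuts down.

Shutdown price = $15; break-even price = $205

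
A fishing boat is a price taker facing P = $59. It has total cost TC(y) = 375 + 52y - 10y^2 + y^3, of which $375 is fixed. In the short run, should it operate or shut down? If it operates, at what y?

Produce at y = 7

Strip out fixed cost: VC = 52y - 10y^2 + y^3. Then AVC = 52 - 10y + y^2 and MC = 52 - 20y + 3y^2.
AVC is minimized where dAVC/dy = -10 + 2y = 0, at y = 5; min AVC = 52 - 10·5 + 5^2 = $27.
Since P = $59 ≥ min AVC = $27, price covers variable cost and the firm should produce.
Set P = MC: 59 = 52 - 20y + 3y^2 → -7 - 20y + 3y^2 = 0. The roots are y = -1/3 and y = 7; the profit-maximizing output is on the rising part of MC, so y* = 7.
Check: AVC at y = 7 is $31 ≤ P, so revenue covers variable cost.
Profit = P·y − TC = 59·7 − 592 = -$179, a loss, but smaller than the $375 fixed cost the firm would lose by shutting down.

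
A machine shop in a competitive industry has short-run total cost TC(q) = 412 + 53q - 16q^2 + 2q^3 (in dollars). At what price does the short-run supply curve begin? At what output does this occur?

The firm shuts down when price falls below the minimum of average variable cost. AVC = VC/q = 53 - 16q + 2q^2.
dAVC/dq = -16 + 4q = 0 gives q = 4. min AVC = 53 - 16·4 + 2·4^2 = 21.
So the shutdown price is $21.

$21 per unit, at q = 4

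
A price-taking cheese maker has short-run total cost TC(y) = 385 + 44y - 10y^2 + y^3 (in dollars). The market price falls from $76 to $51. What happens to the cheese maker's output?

Output falls from 8 to 7

MC = 44 - 20y + 3y^2; the shutdown threshold is min AVC = $19 (at y = 5).
At P = $76 ≥ min AVC, set P = MC on the rising branch: y = 8.
At P = $51 ≥ min AVC, set P = MC: y = 7. The firm stays open but cuts output.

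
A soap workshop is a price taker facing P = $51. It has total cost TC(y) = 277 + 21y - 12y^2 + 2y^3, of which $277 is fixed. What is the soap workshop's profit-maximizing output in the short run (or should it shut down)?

Produce at y = 5

Variable cost is VC = 21y - 12y^2 + 2y^3, so AVC = VC/y = 21 - 12y + 2y^2 and MC = dTC/dy = 21 - 24y + 6y^2.
AVC is minimized where dAVC/dy = -12 + 4y = 0, at y = 3; min AVC = 21 - 12·3 + 2·3^2 = $3.
Because $51 ≥ $3, revenue can cover variable cost; the firm operates.
P = MC gives -30 - 24y + 6y^2 = 0, with roots -1 and 5. Take the larger (rising MC): y* = 5.
Check: AVC at y = 5 is $11 ≤ P, so revenue covers variable cost.
Profit = P·y − TC = 51·5 − 332 = -$77, a loss, but smaller than the $277 fixed cost the firm would lose by shutting down.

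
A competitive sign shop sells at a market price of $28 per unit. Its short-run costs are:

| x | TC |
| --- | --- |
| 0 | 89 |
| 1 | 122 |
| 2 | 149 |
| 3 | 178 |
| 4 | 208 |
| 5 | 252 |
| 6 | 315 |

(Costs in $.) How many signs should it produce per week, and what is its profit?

Profit at each row (π = 28x − TC): x=0: -89; x=1: -94; x=2: -93; x=3: -94; x=4: -96; x=5: -112; x=6: -147.
Profit is highest at x = 0. Equivalently, the lowest AVC in the table is 89/3 ≈ $29.67 at x = 3, and P = $28 falls below it — price never covers variable cost, so the firm shuts down and loses only its fixed cost.

x = 0 (shut down); profit = -$89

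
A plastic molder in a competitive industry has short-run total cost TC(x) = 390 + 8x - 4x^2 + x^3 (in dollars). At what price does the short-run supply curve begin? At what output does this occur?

$4 per unit, at x = 2

The shutdown price is the minimum of AVC. VC = 8x - 4x^2 + x^3, so AVC = 8 - 4x + x^2.
At the minimum of AVC, MC = AVC. MC = 8 - 8x + 3x^2; setting MC = AVC gives 2x^2 - 4x = 0, so x = 2. min AVC = 4.
For P < $4 the firm produces nothing.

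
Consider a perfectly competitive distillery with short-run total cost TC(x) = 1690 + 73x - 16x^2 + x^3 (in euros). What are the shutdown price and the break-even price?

Shutdown price = €9; break-even price = €164

AVC = 73 - 16x + x^2; minimized at x = 8, giving min AVC = €9. That is the shutdown price.
ATC = 1690/x + 73 - 16x + x^2. Setting dATC/dx = −1690/x^2 − 16 + 2x = 0 gives x = 13 (since 2·13^3 − 16·13^2 = 1690).
min ATC = 1690/13 + 73 − 16·13 + 13^2 = €164. That is the break-even price.
For €9 ≤ P < €164 the firm produces at a loss; below €9 it shuts down.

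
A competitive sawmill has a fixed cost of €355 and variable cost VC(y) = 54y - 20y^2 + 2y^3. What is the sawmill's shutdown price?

€4 per unit

The firm shuts down when price falls below the minimum of average variable cost. AVC = VC/y = 54 - 20y + 2y^2.
dAVC/dy = -20 + 4y = 0 gives y = 5. min AVC = 54 - 20·5 + 2·5^2 = 4.
The firm shuts down for any P below €4.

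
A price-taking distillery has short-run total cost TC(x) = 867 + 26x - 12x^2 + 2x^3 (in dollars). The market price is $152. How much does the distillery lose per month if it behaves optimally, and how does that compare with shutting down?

Profit = -$83 at x = 7

AVC = 26 - 12x + 2x^2; min AVC = $8 at x = 3. Since P = $152 ≥ min AVC, the firm produces.
MC = 26 - 24x + 6x^2. Setting P = MC and taking the root on the rising branch gives x* = 7.
TR = 152·7 = 1064. TC = 867 + 280 = 1147. Profit = 1064 − 1147 = -$83.
That loss of $83 beats the $867 the firm would lose by shutting down; producing recovers $784 of fixed cost.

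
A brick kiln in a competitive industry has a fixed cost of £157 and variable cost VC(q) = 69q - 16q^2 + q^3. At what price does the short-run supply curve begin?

£5 per unit

Short-run supply begins at min AVC. From VC = 69q - 16q^2 + q^3, AVC = 69 - 16q + q^2.
dAVC/dq = -16 + 2q = 0 gives q = 8. min AVC = 69 - 16·8 + 8^2 = 5.
For P < £5 the firm produces nothing.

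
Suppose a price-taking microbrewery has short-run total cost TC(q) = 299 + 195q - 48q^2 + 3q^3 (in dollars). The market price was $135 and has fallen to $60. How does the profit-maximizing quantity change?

Output falls from 10 to 9

MC = 195 - 96q + 9q^2; the shutdown threshold is min AVC = $3 (at q = 8).
At P = $135 ≥ min AVC, set P = MC on the rising branch: q = 10.
At P = $60 ≥ min AVC, set P = MC: q = 9. The firm stays open but cuts output.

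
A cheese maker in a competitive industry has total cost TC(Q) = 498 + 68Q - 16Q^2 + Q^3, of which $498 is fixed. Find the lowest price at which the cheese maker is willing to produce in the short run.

Short-run supply begins at min AVC. From VC = 68Q - 16Q^2 + Q^3, AVC = 68 - 16Q + Q^2.
dAVC/dQ = -16 + 2Q = 0 gives Q = 8. min AVC = 68 - 16·8 + 8^2 = 4.
So the shutdown price is $4.

$4 per unit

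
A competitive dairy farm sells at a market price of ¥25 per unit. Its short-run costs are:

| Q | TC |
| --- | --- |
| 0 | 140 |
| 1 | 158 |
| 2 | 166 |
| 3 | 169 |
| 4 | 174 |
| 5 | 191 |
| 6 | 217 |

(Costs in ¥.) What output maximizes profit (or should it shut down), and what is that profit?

Profit at each row (π = 25Q − TC): Q=0: -140; Q=1: -133; Q=2: -116; Q=3: -94; Q=4: -74; Q=5: -66; Q=6: -67.
Profit is maximized at Q = 5. AVC there is 51/5 = ¥10.20 ≤ P, so producing beats shutting down (which would give -¥140).

Q = 5; profit = -¥66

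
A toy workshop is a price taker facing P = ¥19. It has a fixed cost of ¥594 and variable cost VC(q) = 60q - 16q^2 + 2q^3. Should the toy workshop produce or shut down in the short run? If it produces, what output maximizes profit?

Shut down

Strip out fixed cost: VC = 60q - 16q^2 + 2q^3. Then AVC = 60 - 16q + 2q^2 and MC = 60 - 32q + 6q^2.
AVC is minimized where dAVC/dq = -16 + 4q = 0, at q = 4; min AVC = 60 - 16·4 + 2·4^2 = ¥28.
Since P = ¥19 < min AVC = ¥28, price fails to cover variable cost at any output.
The firm minimizes its loss by shutting down and losing only its fixed cost of ¥594.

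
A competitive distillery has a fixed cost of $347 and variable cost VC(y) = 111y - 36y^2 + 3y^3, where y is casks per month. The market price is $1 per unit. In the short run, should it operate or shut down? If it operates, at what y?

Shut down

From TC, MC = TC'(y) = 111 - 72y + 9y^2 and AVC = VC/y = 111 - 36y + 3y^2.
AVC hits its minimum where MC = AVC, at y = 6, giving min AVC = 111 - 36·6 + 3·6^2 = $3.
Since P = $1 < min AVC = $3, price fails to cover variable cost at any output.
Best response: produce nothing and absorb the $347 fixed cost.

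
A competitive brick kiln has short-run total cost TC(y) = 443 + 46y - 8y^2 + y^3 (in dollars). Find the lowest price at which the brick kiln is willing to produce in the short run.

The firm shuts down when price falls below the minimum of average variable cost. AVC = VC/y = 46 - 8y + y^2.
At the minimum of AVC, MC = AVC. MC = 46 - 16y + 3y^2; setting MC = AVC gives 2y^2 - 8y = 0, so y = 4. min AVC = 30.
For P < $30 the firm produces nothing.

$30 per unit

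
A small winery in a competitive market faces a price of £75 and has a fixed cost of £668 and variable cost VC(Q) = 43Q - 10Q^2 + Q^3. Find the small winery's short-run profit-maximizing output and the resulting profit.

AVC = 43 - 10Q + Q^2 has its minimum £18 at Q = 5; price £75 clears that bar, so the firm operates.
With MC = 43 - 20Q + 3Q^2, P = MC on the upward-sloping part at Q* = 8.
TR = 75·8 = 600. TC = 668 + 216 = 884. Profit = 600 − 884 = -£284.
That loss of £284 beats the £668 the firm would lose by shutting down; producing recovers £384 of fixed cost.

Profit = -£284 at Q = 8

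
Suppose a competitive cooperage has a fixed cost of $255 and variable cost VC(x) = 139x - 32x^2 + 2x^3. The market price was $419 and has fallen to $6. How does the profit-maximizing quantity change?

MC = 139 - 64x + 6x^2; the shutdown threshold is min AVC = $11 (at x = 8).
With P = $419 above the shutdown price, P = MC gives x = 14.
At P = $6 < min AVC = $11, price no longer covers variable cost at any output, so the firm shuts down: x = 0.

Output falls from 14 to 0 (the firm shuts down)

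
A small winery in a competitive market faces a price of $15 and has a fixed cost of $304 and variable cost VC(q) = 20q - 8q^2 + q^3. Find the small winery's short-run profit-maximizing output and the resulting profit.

Profit = -$254 at q = 5

AVC = 20 - 8q + q^2 has its minimum $4 at q = 4; price $15 clears that bar, so the firm operates.
With MC = 20 - 16q + 3q^2, P = MC on the upward-sloping part at q* = 5.
TR = 15·5 = 75. TC = 304 + 25 = 329. Profit = 75 − 329 = -$254.
That loss of $254 beats the $304 the firm would lose by shutting down; producing recovers $50 of fixed cost.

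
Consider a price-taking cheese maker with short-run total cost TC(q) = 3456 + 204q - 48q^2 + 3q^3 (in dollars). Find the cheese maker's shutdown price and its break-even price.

Shutdown price = $12; break-even price = $348

Shutdown price = min AVC. AVC = 204 - 48q + 3q^2, with vertex at q = 8 and minimum $12.
ATC = 3456/q + 204 - 48q + 3q^2. Setting dATC/dq = −3456/q^2 − 48 + 6q = 0 gives q = 12 (since 6·12^3 − 48·12^2 = 3456).
min ATC = 3456/12 + 204 − 48·12 + 3·12^2 = $348. That is the break-even price.
For $12 ≤ P < $348 the firm produces at a loss; below $12 it shuts down.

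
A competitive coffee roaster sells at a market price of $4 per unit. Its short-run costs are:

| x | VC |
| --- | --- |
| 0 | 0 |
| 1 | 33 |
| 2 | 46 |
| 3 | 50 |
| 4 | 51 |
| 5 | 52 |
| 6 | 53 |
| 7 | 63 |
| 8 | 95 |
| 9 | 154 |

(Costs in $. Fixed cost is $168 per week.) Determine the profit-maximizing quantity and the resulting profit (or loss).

x = 0 (shut down); profit = -$168

Compute π = P·x − TC at each output: x=0: -168; x=1: -197; x=2: -206; x=3: -206; x=4: -203; x=5: -200; x=6: -197; x=7: -203; x=8: -231; x=9: -286.
Profit is highest at x = 0. Equivalently, the lowest AVC in the table is 53/6 ≈ $8.83 at x = 6, and P = $4 falls below it — price never covers variable cost, so the firm shuts down and loses only its fixed cost.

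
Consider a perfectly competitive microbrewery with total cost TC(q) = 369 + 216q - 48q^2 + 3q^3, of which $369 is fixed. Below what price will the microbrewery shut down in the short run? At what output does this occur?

$24 per unit, at q = 8

The firm shuts down when price falls below the minimum of average variable cost. AVC = VC/q = 216 - 48q + 3q^2.
dAVC/dq = -48 + 6q = 0 gives q = 8. min AVC = 216 - 48·8 + 3·8^2 = 24.
For P < $24 the firm produces nothing.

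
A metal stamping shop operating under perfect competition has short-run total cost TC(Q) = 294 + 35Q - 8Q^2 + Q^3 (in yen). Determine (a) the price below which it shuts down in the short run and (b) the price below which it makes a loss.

Shutdown price = ¥19; break-even price = ¥70

AVC = 35 - 8Q + Q^2; minimized at Q = 4, giving min AVC = ¥19. That is the shutdown price.
ATC = 294/Q + 35 - 8Q + Q^2. Setting dATC/dQ = −294/Q^2 − 8 + 2Q = 0 gives Q = 7 (since 2·7^3 − 8·7^2 = 294).
min ATC = 294/7 + 35 − 8·7 + 7^2 = ¥70. That is the break-even price.
Between these two prices the firm operates at a loss; above ¥70 it earns a profit.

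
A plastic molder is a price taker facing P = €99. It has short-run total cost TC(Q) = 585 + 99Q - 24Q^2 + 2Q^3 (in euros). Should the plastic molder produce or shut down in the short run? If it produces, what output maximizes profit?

From TC, MC = TC'(Q) = 99 - 48Q + 6Q^2 and AVC = VC/Q = 99 - 24Q + 2Q^2.
The AVC parabola has its vertex at Q = 24/4 = 6, where AVC = 99 - 24·6 + 2·6^2 = €27.
Since P = €99 ≥ min AVC = €27, price covers variable cost and the firm should produce.
Set P = MC: 99 = 99 - 48Q + 6Q^2 → -48Q + 6Q^2 = 0. The roots are Q = 0 and Q = 8; the profit-maximizing output is on the rising part of MC, so Q* = 8.
Check: AVC at Q = 8 is €35 ≤ P, so revenue covers variable cost.
Profit = P·Q − TC = 99·8 − 865 = -€73, a loss, but smaller than the €585 fixed cost the firm would lose by shutting down.

Produce at Q = 8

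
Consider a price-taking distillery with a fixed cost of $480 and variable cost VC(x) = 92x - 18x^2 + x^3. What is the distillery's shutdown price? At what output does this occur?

Short-run supply begins at min AVC. From VC = 92x - 18x^2 + x^3, AVC = 92 - 18x + x^2.
At the minimum of AVC, MC = AVC. MC = 92 - 36x + 3x^2; setting MC = AVC gives 2x^2 - 18x = 0, so x = 9. min AVC = 11.
The firm shuts down for any P below $11.

$11 per unit, at x = 9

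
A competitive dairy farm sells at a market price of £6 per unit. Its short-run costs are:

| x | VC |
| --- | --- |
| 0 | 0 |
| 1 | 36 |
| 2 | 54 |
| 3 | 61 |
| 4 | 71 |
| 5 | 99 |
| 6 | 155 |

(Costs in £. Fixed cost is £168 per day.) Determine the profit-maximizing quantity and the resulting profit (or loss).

Tabulate TR − TC: x=0: -168; x=1: -198; x=2: -210; x=3: -211; x=4: -215; x=5: -237; x=6: -287.
Profit is highest at x = 0. Equivalently, the lowest AVC in the table is 71/4 ≈ £17.75 at x = 4, and P = £6 falls below it — price never covers variable cost, so the firm shuts down and loses only its fixed cost.

x = 0 (shut down); profit = -£168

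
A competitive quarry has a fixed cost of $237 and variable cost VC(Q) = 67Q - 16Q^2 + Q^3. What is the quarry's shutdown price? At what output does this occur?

The firm shuts down when price falls below the minimum of average variable cost. AVC = VC/Q = 67 - 16Q + Q^2.
dAVC/dQ = -16 + 2Q = 0 gives Q = 8. min AVC = 67 - 16·8 + 8^2 = 3.
The firm shuts down for any P below $3.

$3 per unit, at Q = 8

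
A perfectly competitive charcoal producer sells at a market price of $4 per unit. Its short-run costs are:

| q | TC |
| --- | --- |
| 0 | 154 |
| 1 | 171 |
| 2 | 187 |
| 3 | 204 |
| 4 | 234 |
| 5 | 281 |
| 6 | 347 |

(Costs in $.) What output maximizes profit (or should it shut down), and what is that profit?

Tabulate TR − TC: q=0: -154; q=1: -167; q=2: -179; q=3: -192; q=4: -218; q=5: -261; q=6: -323.
Profit is highest at q = 0. Equivalently, the lowest AVC in the table is 33/2 ≈ $16.50 at q = 2, and P = $4 falls below it — price never covers variable cost, so the firm shuts down and loses only its fixed cost.

q = 0 (shut down); profit = -$154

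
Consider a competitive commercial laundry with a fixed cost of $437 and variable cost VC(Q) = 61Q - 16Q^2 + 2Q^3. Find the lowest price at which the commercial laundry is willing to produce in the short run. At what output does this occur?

$29 per unit, at Q = 4

Short-run supply begins at min AVC. From VC = 61Q - 16Q^2 + 2Q^3, AVC = 61 - 16Q + 2Q^2.
dAVC/dQ = -16 + 4Q = 0 gives Q = 4. min AVC = 61 - 16·4 + 2·4^2 = 29.
The firm shuts down for any P below $29.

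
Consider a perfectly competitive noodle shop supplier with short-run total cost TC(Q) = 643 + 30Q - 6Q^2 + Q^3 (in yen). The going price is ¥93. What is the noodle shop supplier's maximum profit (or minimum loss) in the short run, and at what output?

AVC = 30 - 6Q + Q^2; min AVC = ¥21 at Q = 3. Since P = ¥93 ≥ min AVC, the firm produces.
With MC = 30 - 12Q + 3Q^2, P = MC on the upward-sloping part at Q* = 7.
TR = 93·7 = 651. TC = 643 + 259 = 902. Profit = 651 − 902 = -¥251.
Shutting down would mean losing the fixed cost of ¥643, so operating at a loss of ¥251 is better by ¥392.

Profit = -¥251 at Q = 7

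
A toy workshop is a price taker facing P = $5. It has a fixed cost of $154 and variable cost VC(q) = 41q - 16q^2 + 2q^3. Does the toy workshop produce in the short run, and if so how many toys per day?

From TC, MC = TC'(q) = 41 - 32q + 6q^2 and AVC = VC/q = 41 - 16q + 2q^2.
AVC hits its minimum where MC = AVC, at q = 4, giving min AVC = 41 - 16·4 + 2·4^2 = $9.
With P < min AVC ($5 < $9), every unit sold adds to the loss.
Best response: produce nothing and absorb the $154 fixed cost.

Shut down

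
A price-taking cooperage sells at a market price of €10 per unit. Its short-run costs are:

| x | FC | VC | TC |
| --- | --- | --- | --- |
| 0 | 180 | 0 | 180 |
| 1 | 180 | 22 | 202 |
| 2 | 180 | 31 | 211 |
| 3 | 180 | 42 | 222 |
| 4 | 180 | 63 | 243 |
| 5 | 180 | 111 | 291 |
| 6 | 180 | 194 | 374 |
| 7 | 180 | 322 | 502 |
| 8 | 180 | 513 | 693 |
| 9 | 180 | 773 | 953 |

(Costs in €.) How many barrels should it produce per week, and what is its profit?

x = 0 (shut down); profit = -€180

Profit at each row (π = 10x − TC): x=0: -180; x=1: -192; x=2: -191; x=3: -192; x=4: -203; x=5: -241; x=6: -314; x=7: -432; x=8: -613; x=9: -863.
Profit is highest at x = 0. Equivalently, the lowest AVC in the table is 42/3 ≈ €14 at x = 3, and P = €10 falls below it — price never covers variable cost, so the firm shuts down and loses only its fixed cost.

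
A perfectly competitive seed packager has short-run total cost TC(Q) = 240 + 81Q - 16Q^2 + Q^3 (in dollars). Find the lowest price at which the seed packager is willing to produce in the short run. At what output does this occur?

$17 per unit, at Q = 8

The shutdown price is the minimum of AVC. VC = 81Q - 16Q^2 + Q^3, so AVC = 81 - 16Q + Q^2.
dAVC/dQ = -16 + 2Q = 0 gives Q = 8. min AVC = 81 - 16·8 + 8^2 = 17.
The firm shuts down for any P below $17.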